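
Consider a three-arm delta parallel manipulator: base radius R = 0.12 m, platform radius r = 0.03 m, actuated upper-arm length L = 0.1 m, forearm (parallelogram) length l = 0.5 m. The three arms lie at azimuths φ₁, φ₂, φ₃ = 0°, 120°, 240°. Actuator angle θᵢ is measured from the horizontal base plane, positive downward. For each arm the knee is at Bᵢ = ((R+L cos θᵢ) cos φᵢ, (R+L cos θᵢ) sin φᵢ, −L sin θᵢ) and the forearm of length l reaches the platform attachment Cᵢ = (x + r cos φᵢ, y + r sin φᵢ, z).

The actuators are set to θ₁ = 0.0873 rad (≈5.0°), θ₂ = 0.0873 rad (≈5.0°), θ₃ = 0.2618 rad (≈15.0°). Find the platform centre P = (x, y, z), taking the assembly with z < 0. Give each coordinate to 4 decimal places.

arm 1 at φ=0.0°: e+L cos θ1 = 0.1896;  S1 = (0.1896, 0.0000, -0.0087)
S2 = (0.1896·cos120.0°, 0.1896·sin120.0°, -0.0087) = (-0.0948, 0.1642, -0.0087)
arm 3 at φ=240.0°: e+L cos θ3 = 0.1866;  S3 = (-0.0933, -0.1616, -0.0259)
eliminate P² terms by subtracting sphere 1 from 2 and 3
[-0.5689 0.3284 0.0000]·P = 0.0000;  [-0.5658 -0.3232 -0.0343]·P = -0.0005
det = 0.3697;  x = 0.0005+-0.0305z,  y = 0.0008+-0.0528z
quadratic in z: (1.0037)z²+(0.0289)z+(-0.2142)=0, √Δ=0.9277 → z ∈ {-0.4765, 0.4477}; z = -0.4765 (taking z<0)
x = 0.0150, y = 0.0260

(0.0150, 0.0260, -0.4765)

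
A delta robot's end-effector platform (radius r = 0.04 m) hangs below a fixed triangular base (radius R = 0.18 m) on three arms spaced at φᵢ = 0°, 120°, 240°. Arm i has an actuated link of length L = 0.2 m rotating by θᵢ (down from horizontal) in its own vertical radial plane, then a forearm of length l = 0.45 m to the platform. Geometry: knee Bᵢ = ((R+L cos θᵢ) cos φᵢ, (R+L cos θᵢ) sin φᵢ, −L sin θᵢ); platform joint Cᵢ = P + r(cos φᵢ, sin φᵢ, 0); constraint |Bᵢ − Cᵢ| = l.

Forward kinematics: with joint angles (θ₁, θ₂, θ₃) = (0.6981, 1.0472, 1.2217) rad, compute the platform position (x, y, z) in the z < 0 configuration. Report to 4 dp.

(0.0931, 0.0353, -0.5300)

centre 1 = (0.2932·cos0.0°, 0.2932·sin0.0°, -0.1286) = (0.2932, 0.0000, -0.1286)
φ2=120.0°: virtual centre (-0.1200, 0.2078, -0.1732), radius l
φ3=240.0°: virtual centre (-0.1042, -0.1805, -0.1879), radius l
subtract pairs → two planes through P
[-0.8264 0.4157 -0.0893]·P = -0.0149;  [-0.7948 -0.3610 -0.1188]·P = -0.0237
det = 0.6287;  x = 0.0243+-0.1298z,  y = 0.0124+-0.0432z
quadratic in z: (1.0187)z²+(0.3259)z+(-0.1135)=0, √Δ=0.7541 → z ∈ {-0.5300, 0.2102}; z = -0.5300 (taking z<0)
x = 0.0931, y = 0.0353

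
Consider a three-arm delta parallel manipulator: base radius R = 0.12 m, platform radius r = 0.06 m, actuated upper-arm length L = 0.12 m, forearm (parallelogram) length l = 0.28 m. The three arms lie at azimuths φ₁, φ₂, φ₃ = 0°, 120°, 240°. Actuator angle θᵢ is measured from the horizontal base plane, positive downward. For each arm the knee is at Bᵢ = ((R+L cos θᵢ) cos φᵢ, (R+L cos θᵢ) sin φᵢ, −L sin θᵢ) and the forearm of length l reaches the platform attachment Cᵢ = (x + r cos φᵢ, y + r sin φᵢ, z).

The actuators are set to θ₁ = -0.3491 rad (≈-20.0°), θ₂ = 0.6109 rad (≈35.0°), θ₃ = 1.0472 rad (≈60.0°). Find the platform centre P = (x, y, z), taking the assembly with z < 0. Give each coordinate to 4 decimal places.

O1 = (0.1728·cos0.0°, 0.1728·sin0.0°, 0.0410) = (0.1728, 0.0000, 0.0410)
O2 = (0.1583·cos120.0°, 0.1583·sin120.0°, -0.0688) = (-0.0791, 0.1371, -0.0688)
arm 3 at φ=240.0°: ρ3 = 0.1200;  O3 = (-0.0600, -0.1039, -0.1039)
subtract pairs → two planes through P
plane₁₂: -0.5038x+0.2742y+-0.2198z = -0.0017
Cramer: x(z) = 0.0090-0.5387z;  y(z) = 0.0103-0.1884z
sphere 1 gives Az²+Bz+C=0 with A=1.3257, B=0.0905, C=-0.0498;  B²−4AC=0.2723;  roots -0.2309, 0.1627;  negative root z = -0.2309
x = 0.1334, y = 0.0538

(0.1334, 0.0538, -0.2309)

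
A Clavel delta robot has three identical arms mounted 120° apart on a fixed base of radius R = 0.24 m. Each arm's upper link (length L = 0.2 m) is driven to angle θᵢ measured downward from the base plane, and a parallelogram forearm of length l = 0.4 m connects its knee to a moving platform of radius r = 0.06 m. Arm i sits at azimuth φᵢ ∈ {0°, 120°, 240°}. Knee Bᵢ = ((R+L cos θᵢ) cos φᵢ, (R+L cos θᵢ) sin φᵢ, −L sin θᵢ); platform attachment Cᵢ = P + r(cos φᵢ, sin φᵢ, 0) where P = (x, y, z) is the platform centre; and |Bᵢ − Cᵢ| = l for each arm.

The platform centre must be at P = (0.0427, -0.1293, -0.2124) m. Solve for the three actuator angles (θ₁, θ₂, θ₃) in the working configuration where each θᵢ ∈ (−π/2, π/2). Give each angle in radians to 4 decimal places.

θ₁ = 0.1747, θ₂ = 1.1346, θ₃ = -0.2625

arm 1 (φ=0.0°): x'=0.0427, y'=-0.1293
  A cos θ + B sin θ = C:  0.1373·cos θ + -0.2124·sin θ = 0.0983
  √(A²+B²)=0.2529;  θ1 = -0.9969+1.1716 ≈ 0.1747
φ2=120.0° → target in arm frame (-0.1333, 0.0277)
  A=0.3133, B=-0.2124, C=(l²−L²−A²−y'²−z²)/(2L)=-0.0601
  √(A²+B²)=0.3785;  θ2 = -0.5957+1.7303 ≈ 1.1346
φ3=240.0° → target in arm frame (0.0906, 0.1016)
  A cos θ + B sin θ = C:  0.0894·cos θ + -0.2124·sin θ = 0.1414
  √(A²+B²)=0.2304;  θ3 = -1.1725+0.9100 ≈ -0.2625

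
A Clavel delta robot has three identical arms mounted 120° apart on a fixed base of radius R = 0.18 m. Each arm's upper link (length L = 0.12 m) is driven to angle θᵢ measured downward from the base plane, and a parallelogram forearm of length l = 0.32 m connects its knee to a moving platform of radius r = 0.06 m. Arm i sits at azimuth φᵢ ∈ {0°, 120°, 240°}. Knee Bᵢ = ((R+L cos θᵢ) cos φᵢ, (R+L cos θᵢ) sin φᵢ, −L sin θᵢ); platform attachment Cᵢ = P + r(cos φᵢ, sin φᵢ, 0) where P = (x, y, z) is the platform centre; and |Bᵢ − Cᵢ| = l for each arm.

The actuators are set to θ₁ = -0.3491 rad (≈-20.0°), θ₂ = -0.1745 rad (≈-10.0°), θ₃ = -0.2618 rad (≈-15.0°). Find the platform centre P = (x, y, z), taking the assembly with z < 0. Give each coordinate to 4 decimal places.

φ1=0.0°: virtual centre (0.2328, 0.0000, 0.0410), radius l
O2 = (0.2382·cos120.0°, 0.2382·sin120.0°, 0.0208) = (-0.1191, 0.2063, 0.0208)
arm 3 at φ=240.0°: e+L cos θ3 = 0.2359;  O3 = (-0.1180, -0.2043, 0.0311)
subtract pairs → two planes through P
[-0.7037 0.4125 -0.0404]·P = 0.0013;  [-0.7014 -0.4086 -0.0200]·P = 0.0008
Cramer: x(z) = -0.0015-0.0429z;  y(z) = 0.0007+0.0248z
sphere 1 gives Az²+Bz+C=0 with A=1.0025, B=-0.0620, C=-0.0459;  B²−4AC=0.1877;  roots -0.1852, 0.2470;  negative root z = -0.1852
x = 0.0065, y = -0.0039

(0.0065, -0.0039, -0.1852)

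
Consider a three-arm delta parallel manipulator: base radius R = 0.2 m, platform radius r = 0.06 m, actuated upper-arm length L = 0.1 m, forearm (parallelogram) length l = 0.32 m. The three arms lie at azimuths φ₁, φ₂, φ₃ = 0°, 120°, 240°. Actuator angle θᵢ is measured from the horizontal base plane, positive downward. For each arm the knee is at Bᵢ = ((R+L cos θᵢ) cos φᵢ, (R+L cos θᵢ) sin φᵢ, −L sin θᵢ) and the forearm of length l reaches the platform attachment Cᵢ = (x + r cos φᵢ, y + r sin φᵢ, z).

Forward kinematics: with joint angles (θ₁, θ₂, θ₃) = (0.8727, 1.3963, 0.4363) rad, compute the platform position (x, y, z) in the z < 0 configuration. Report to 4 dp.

(0.0071, -0.0839, -0.3143)

φ1=0.0°: virtual centre (0.2043, 0.0000, -0.0766), radius l
centre 2 = (0.1574·cos120.0°, 0.1574·sin120.0°, -0.0985) = (-0.0787, 0.1363, -0.0985)
arm 3 at φ=240.0°: ρ3 = 0.2306;  centre 3 = (-0.1153, -0.1997, -0.0423)
eliminate P² terms by subtracting sphere 1 from 2 and 3
plane₁₂: -0.5659x+0.2726y+-0.0437z = -0.0131
Cramer: x(z) = 0.0081+0.0031z;  y(z) = -0.0314+0.1670z
into |P−centre ₁|² = l²: 1.0279z² + 0.1415z + -0.0571 = 0;  Δ = 0.2546;  z = -0.3143 or 0.1766 → z<0 root = -0.3143
x = 0.0071, y = -0.0839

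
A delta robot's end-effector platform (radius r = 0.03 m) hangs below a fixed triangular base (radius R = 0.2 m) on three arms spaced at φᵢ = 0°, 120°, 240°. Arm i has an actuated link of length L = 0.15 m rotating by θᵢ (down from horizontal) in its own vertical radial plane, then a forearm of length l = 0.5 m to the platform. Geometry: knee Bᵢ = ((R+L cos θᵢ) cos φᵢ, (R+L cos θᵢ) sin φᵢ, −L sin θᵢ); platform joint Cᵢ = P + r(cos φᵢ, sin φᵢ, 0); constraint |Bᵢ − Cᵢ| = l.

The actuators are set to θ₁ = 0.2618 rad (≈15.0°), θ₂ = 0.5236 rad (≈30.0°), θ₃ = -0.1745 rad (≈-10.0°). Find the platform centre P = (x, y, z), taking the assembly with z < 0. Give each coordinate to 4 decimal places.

(-0.0090, -0.0831, -0.4106)

arm 1 at φ=0.0°: e+L cos θ1 = 0.3149;  O1 = (0.3149, 0.0000, -0.0388)
φ2=120.0°: virtual centre (-0.1500, 0.2597, -0.0750), radius l
O3 = (0.3177·cos240.0°, 0.3177·sin240.0°, 0.0260) = (-0.1589, -0.2752, 0.0260)
eliminate P² terms by subtracting sphere 1 from 2 and 3
[-0.9297 0.5194 -0.0724]·P = -0.0051;  [-0.9475 -0.5503 0.1297]·P = 0.0010
Cramer: x(z) = 0.0023+0.0275z;  y(z) = -0.0057+0.1884z
sphere 1 gives Az²+Bz+C=0 with A=1.0363, B=0.0583, C=-0.1507;  B²−4AC=0.6283;  roots -0.4106, 0.3543;  negative root z = -0.4106
x = -0.0090, y = -0.0831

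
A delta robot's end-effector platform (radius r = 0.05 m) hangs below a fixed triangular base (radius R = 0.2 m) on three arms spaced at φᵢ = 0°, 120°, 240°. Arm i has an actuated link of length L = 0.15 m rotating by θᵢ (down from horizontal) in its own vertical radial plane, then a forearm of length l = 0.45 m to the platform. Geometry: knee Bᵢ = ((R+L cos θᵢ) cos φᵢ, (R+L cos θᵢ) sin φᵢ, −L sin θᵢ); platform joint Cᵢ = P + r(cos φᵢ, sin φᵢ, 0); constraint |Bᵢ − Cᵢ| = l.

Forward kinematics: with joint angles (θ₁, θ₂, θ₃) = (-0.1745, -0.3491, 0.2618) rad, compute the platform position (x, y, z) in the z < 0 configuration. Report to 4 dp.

O1 = (0.2977·cos0.0°, 0.2977·sin0.0°, 0.0260) = (0.2977, 0.0000, 0.0260)
arm 2 at φ=120.0°: ρ2 = 0.2910;  O2 = (-0.1455, 0.2520, 0.0513)
O3 = (0.2949·cos240.0°, 0.2949·sin240.0°, -0.0388) = (-0.1474, -0.2554, -0.0388)
subtract pairs → two planes through P
linear system: -0.8864x+0.5039y = -0.0020−0.0505z; -0.8903x+-0.5108y = -0.0008−-0.1297z
det = 0.9014;  x = 0.0016+-0.0439z,  y = -0.0012+-0.1775z
quadratic in z: (1.0334)z²+(-0.0257)z+(-0.1141)=0, √Δ=0.6874 → z ∈ {-0.3202, 0.3450}; z = -0.3202 (taking z<0)
x = 0.0157, y = 0.0557

(0.0157, 0.0557, -0.3202)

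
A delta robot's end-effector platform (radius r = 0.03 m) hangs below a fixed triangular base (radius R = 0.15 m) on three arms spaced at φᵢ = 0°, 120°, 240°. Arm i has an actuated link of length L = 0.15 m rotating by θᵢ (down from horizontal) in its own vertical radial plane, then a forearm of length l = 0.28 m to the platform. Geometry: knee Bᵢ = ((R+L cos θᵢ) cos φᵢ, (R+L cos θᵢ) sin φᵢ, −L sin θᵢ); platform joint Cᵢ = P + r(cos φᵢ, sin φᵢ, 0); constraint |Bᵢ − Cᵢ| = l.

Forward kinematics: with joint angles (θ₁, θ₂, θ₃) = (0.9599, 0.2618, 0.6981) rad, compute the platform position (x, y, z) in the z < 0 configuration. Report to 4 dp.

(-0.0521, 0.0365, -0.2251)

arm 1 at φ=0.0°: (R−r)+L cos θ1 = 0.2060;  S1 = (0.2060, 0.0000, -0.1229)
S2 = (0.2649·cos120.0°, 0.2649·sin120.0°, -0.0388) = (-0.1324, 0.2294, -0.0388)
arm 3 at φ=240.0°: (R−r)+L cos θ3 = 0.2349;  S3 = (-0.1175, -0.2034, -0.0964)
subtract pairs → two planes through P
plane₁₂: -0.6770x+0.4588y+0.1681z = 0.0141
det = 0.5723;  x = -0.0156+0.1619z,  y = 0.0078+-0.1274z
sphere 1 gives Az²+Bz+C=0 with A=1.0425, B=0.1720, C=-0.0141;  B²−4AC=0.0885;  roots -0.2251, 0.0602;  negative root z = -0.2251
x = -0.0521, y = 0.0365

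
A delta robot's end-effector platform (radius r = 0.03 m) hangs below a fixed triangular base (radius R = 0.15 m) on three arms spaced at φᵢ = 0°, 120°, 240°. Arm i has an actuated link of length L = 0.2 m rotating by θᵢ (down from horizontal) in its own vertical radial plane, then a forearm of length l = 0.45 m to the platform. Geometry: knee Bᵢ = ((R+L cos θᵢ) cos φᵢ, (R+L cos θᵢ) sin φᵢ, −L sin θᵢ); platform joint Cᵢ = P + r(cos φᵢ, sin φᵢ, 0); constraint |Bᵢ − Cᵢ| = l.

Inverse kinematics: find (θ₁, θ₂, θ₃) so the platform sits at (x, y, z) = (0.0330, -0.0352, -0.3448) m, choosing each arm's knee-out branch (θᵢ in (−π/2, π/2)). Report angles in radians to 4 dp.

θ₁ = 0.0000, θ₂ = 0.3490, θ₃ = 0.0871

rotate P by −φ1: (0.0330, -0.0352, -0.3448)
  A cos θ + B sin θ = C:  0.0870·cos θ + -0.3448·sin θ = 0.0870
  θ1 = atan2(B,A) + arccos(C/0.3556) = 0.0000
arm 2 (φ=120.0°): x'=-0.0470, y'=-0.0110
  e−x'=0.1670;  (l²−L²−(e−x')²−y'²−z²)/2L = 0.0390
  γ=atan2(-0.3448,0.1670)=-1.1198;  ψ=arccos(0.1019)=1.4688;  θ2=γ+ψ≈0.3490
φ3=240.0° → target in arm frame (0.0140, 0.0462)
  e−x'=0.1060;  (l²−L²−(e−x')²−y'²−z²)/2L = 0.0756
  γ=atan2(-0.3448,0.1060)=-1.2725;  ψ=arccos(0.2096)=1.3596;  θ3=γ+ψ≈0.0871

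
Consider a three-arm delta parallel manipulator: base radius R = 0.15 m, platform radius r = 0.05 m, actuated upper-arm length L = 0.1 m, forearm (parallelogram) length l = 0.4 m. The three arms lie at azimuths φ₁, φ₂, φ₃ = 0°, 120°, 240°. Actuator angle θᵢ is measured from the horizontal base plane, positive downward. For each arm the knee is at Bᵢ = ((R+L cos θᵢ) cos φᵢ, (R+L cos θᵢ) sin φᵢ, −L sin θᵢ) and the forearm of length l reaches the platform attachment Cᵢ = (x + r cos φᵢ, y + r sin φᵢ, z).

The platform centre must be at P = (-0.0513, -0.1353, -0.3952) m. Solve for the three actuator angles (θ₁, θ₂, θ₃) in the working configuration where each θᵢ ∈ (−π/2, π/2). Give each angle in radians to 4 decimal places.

φ1=0.0° → target in arm frame (-0.0513, -0.1353)
  A cos θ + B sin θ = C:  0.1513·cos θ + -0.3952·sin θ = -0.2369
  θ1 = atan2(B,A) + arccos(C/0.4232) = 0.9598
φ2=120.0° → target in arm frame (-0.0915, 0.1121)
  e−x'=0.1915;  (l²−L²−(e−x')²−y'²−z²)/2L = -0.2771
  θ2 = atan2(B,A) + arccos(C/0.4392) = 1.1342
φ3=240.0° → target in arm frame (0.1428, 0.0232)
  A cos θ + B sin θ = C:  -0.0428·cos θ + -0.3952·sin θ = -0.0428
  θ3 = atan2(B,A) + arccos(C/0.3975) = -0.0001

θ₁ = 0.9598, θ₂ = 1.1342, θ₃ = -0.0001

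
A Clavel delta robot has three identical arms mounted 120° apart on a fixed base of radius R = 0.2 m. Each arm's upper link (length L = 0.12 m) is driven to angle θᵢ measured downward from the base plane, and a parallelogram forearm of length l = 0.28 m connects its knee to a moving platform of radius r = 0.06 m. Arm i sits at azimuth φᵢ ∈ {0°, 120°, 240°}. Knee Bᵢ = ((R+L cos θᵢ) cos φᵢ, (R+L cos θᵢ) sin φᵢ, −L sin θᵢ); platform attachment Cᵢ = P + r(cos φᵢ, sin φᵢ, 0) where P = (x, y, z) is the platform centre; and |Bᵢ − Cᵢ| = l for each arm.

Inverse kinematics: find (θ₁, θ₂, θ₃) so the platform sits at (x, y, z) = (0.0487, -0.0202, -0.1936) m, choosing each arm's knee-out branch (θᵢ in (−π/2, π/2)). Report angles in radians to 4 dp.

θ₁ = 0.0873, θ₂ = 0.8732, θ₃ = 0.6109

φ1=0.0° → target in arm frame (0.0487, -0.0202)
  A cos θ + B sin θ = C:  0.0913·cos θ + -0.1936·sin θ = 0.0741
  √(A²+B²)=0.2140;  θ1 = -1.1301+1.2175 ≈ 0.0873
arm 2 (φ=120.0°): x'=-0.0418, y'=-0.0321
  A=0.1818, B=-0.1936, C=(l²−L²−A²−y'²−z²)/(2L)=-0.0316
  γ=atan2(-0.1936,0.1818)=-0.8167;  ψ=arccos(-0.1189)=1.6899;  θ2=γ+ψ≈0.8732
arm 3 (φ=240.0°): x'=-0.0069, y'=0.0523
  A cos θ + B sin θ = C:  0.1469·cos θ + -0.1936·sin θ = 0.0092
  √(A²+B²)=0.2430;  θ3 = -0.9218+1.5327 ≈ 0.6109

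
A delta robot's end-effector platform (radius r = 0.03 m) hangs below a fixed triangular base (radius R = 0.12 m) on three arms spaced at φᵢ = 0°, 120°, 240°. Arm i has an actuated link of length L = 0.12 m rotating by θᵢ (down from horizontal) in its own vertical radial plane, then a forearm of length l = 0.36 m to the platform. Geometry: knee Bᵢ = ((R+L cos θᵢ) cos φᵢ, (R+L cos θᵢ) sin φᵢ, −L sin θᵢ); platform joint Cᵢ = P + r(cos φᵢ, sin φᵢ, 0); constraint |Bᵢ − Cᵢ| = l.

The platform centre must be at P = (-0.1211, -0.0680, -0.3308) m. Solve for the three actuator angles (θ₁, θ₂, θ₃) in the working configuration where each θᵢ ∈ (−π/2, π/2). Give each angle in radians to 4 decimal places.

θ₁ = 1.0471, θ₂ = 0.5234, θ₃ = -0.0873

arm 1 (φ=0.0°): x'=-0.1211, y'=-0.0680
  A=0.2111, B=-0.3308, C=(l²−L²−A²−y'²−z²)/(2L)=-0.1809
  γ=atan2(-0.3308,0.2111)=-1.0028;  ψ=arccos(-0.4610)=2.0499;  θ1=γ+ψ≈1.0471
φ2=120.0° → target in arm frame (0.0017, 0.1389)
  A=0.0883, B=-0.3308, C=(l²−L²−A²−y'²−z²)/(2L)=-0.0888
  γ=atan2(-0.3308,0.0883)=-1.3098;  ψ=arccos(-0.2594)=1.8332;  θ2=γ+ψ≈0.5234
arm 3 (φ=240.0°): x'=0.1194, y'=-0.0709
  e−x'=-0.0294;  (l²−L²−(e−x')²−y'²−z²)/2L = -0.0005
  θ3 = atan2(B,A) + arccos(C/0.3321) = -0.0873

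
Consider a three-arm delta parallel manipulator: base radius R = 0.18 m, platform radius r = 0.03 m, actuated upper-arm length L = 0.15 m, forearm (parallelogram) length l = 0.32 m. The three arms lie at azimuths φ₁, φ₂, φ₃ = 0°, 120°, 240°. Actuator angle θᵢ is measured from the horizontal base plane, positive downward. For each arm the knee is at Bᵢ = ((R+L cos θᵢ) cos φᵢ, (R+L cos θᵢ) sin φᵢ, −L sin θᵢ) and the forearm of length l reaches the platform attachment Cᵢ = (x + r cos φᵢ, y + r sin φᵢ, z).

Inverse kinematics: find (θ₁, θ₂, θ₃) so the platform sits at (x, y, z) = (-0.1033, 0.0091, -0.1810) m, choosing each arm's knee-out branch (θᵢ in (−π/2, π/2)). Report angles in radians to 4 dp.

θ₁ = 1.1345, θ₂ = -0.0868, θ₃ = 0.0873

arm 1 (φ=0.0°): x'=-0.1033, y'=0.0091
  e−x'=0.2533;  (l²−L²−(e−x')²−y'²−z²)/2L = -0.0570
  γ=atan2(-0.1810,0.2533)=-0.6204;  ψ=arccos(-0.1831)=1.7550;  θ1=γ+ψ≈1.1345
rotate P by −φ2: (0.0595, 0.0849, -0.1810)
  e−x'=0.0905;  (l²−L²−(e−x')²−y'²−z²)/2L = 0.1058
  γ=atan2(-0.1810,0.0905)=-1.1073;  ψ=arccos(0.5229)=1.0205;  θ2=γ+ψ≈-0.0868
rotate P by −φ3: (0.0438, -0.0940, -0.1810)
  A cos θ + B sin θ = C:  0.1062·cos θ + -0.1810·sin θ = 0.0901
  √(A²+B²)=0.2099;  θ3 = -1.0401+1.1273 ≈ 0.0873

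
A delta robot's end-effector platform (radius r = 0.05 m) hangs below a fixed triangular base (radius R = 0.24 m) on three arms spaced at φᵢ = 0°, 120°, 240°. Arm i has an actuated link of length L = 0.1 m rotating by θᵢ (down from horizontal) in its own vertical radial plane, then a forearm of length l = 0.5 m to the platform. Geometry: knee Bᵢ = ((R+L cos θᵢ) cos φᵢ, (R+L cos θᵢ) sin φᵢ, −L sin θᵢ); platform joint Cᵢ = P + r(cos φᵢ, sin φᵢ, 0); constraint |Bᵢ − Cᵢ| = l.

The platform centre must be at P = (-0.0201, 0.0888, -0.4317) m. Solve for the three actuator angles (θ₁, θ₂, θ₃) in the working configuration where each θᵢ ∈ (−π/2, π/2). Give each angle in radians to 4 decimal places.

φ1=0.0° → target in arm frame (-0.0201, 0.0888)
  e−x'=0.2101;  (l²−L²−(e−x')²−y'²−z²)/2L = 0.0080
  √(A²+B²)=0.4801;  θ1 = -1.1179+1.5541 ≈ 0.4362
arm 2 (φ=120.0°): x'=0.0870, y'=-0.0270
  A=0.1030, B=-0.4317, C=(l²−L²−A²−y'²−z²)/(2L)=0.2114
  γ=atan2(-0.4317,0.1030)=-1.3365;  ψ=arccos(0.4764)=1.0742;  θ2=γ+ψ≈-0.2622
φ3=240.0° → target in arm frame (-0.0669, -0.0618)
  A cos θ + B sin θ = C:  0.2569·cos θ + -0.4317·sin θ = -0.0808
  √(A²+B²)=0.5023;  θ3 = -1.0341+1.7323 ≈ 0.6983

θ₁ = 0.4362, θ₂ = -0.2622, θ₃ = 0.6983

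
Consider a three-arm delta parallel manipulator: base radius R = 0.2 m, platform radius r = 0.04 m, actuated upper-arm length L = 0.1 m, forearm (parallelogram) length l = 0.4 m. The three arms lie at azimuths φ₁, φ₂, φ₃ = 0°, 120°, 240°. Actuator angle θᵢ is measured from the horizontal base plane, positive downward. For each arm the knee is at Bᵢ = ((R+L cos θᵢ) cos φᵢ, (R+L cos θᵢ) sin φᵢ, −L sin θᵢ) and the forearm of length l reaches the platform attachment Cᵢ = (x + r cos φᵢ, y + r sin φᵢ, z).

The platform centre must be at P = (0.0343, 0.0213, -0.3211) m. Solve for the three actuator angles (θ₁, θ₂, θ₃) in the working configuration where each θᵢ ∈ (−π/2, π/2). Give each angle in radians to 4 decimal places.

θ₁ = -0.0873, θ₂ = 0.1749, θ₃ = 0.4369

rotate P by −φ1: (0.0343, 0.0213, -0.3211)
  e−x'=0.1257;  (l²−L²−(e−x')²−y'²−z²)/2L = 0.1532
  √(A²+B²)=0.3448;  θ1 = -1.1977+1.1104 ≈ -0.0873
arm 2 (φ=120.0°): x'=0.0013, y'=-0.0404
  A=0.1587, B=-0.3211, C=(l²−L²−A²−y'²−z²)/(2L)=0.1004
  γ=atan2(-0.3211,0.1587)=-1.1118;  ψ=arccos(0.2803)=1.2867;  θ2=γ+ψ≈0.1749
rotate P by −φ3: (-0.0356, 0.0191, -0.3211)
  A cos θ + B sin θ = C:  0.1956·cos θ + -0.3211·sin θ = 0.0414
  γ=atan2(-0.3211,0.1956)=-1.0237;  ψ=arccos(0.1100)=1.4605;  θ3=γ+ψ≈0.4369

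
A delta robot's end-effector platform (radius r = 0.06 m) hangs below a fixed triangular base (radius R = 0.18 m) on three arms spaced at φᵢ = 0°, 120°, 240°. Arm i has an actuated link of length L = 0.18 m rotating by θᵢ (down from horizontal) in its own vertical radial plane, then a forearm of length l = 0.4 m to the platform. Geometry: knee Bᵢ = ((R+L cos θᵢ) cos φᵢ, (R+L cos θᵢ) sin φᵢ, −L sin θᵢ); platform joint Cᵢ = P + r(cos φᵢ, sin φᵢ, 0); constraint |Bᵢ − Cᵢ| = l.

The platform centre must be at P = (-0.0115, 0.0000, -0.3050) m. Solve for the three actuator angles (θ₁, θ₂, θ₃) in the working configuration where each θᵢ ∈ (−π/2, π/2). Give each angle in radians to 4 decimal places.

θ₁ = 0.2620, θ₂ = 0.1747, θ₃ = 0.1747

φ1=0.0° → target in arm frame (-0.0115, 0.0000)
  A cos θ + B sin θ = C:  0.1315·cos θ + -0.3050·sin θ = 0.0480
  √(A²+B²)=0.3321;  θ1 = -1.1637+1.4257 ≈ 0.2620
rotate P by −φ2: (0.0057, 0.0100, -0.3050)
  A=0.1143, B=-0.3050, C=(l²−L²−A²−y'²−z²)/(2L)=0.0595
  θ2 = atan2(B,A) + arccos(C/0.3257) = 0.1747
rotate P by −φ3: (0.0058, -0.0100, -0.3050)
  A cos θ + B sin θ = C:  0.1142·cos θ + -0.3050·sin θ = 0.0595
  γ=atan2(-0.3050,0.1142)=-1.2124;  ψ=arccos(0.1827)=1.3871;  θ3=γ+ψ≈0.1747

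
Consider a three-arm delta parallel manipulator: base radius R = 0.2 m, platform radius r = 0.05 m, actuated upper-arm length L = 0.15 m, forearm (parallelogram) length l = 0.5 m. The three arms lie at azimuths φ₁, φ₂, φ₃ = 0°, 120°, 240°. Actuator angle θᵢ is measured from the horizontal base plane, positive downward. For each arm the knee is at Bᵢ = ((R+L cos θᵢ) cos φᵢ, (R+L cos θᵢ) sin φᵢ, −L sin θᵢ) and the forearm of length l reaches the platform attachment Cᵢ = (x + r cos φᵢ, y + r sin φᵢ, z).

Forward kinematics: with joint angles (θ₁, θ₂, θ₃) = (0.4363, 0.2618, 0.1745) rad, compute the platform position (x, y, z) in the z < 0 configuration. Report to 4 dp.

(-0.0354, -0.0118, -0.4463)

φ1=0.0°: virtual centre (0.2859, 0.0000, -0.0634), radius l
φ2=120.0°: virtual centre (-0.1474, 0.2554, -0.0388), radius l
arm 3 at φ=240.0°: e+L cos θ3 = 0.2977;  O3 = (-0.1489, -0.2578, -0.0260)
subtract pairs → two planes through P
linear system: -0.8668x+0.5108y = 0.0027−0.0491z; -0.8696x+-0.5157y = 0.0035−0.0747z
Cramer: x(z) = -0.0036+0.0712z;  y(z) = -0.0008+0.0247z
sphere 1 gives Az²+Bz+C=0 with A=1.0057, B=0.0855, C=-0.1622;  B²−4AC=0.6596;  roots -0.4463, 0.3613;  negative root z = -0.4463
x = -0.0354, y = -0.0118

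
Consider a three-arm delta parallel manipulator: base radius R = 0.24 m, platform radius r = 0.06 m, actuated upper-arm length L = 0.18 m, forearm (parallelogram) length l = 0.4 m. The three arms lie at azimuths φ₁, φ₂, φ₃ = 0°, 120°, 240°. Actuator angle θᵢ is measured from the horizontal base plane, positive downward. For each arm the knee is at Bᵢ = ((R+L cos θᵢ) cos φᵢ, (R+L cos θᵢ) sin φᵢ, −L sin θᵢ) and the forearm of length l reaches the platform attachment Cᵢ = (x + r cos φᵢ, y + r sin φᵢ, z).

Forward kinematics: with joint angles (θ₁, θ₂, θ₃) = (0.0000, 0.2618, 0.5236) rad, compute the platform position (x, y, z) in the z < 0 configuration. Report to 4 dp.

φ1=0.0°: virtual centre (0.3600, 0.0000, 0.0000), radius l
φ2=120.0°: virtual centre (-0.1769, 0.3065, -0.0466), radius l
φ3=240.0°: virtual centre (-0.1679, -0.2909, -0.0900), radius l
|centre ₂|²−|centre ₁|² = -0.0022;  |centre ₃|²−|centre ₁|² = -0.0087
plane₁₂: -1.0739x+0.6129y+-0.0932z = -0.0022
Cramer: x(z) = 0.0052-0.1294z;  y(z) = 0.0055-0.0746z
quadratic in z: (1.0223)z²+(0.0910)z+(-0.0341)=0, √Δ=0.3842 → z ∈ {-0.2324, 0.1434}; z = -0.2324 (taking z<0)
x = 0.0353, y = 0.0228

(0.0353, 0.0228, -0.2324)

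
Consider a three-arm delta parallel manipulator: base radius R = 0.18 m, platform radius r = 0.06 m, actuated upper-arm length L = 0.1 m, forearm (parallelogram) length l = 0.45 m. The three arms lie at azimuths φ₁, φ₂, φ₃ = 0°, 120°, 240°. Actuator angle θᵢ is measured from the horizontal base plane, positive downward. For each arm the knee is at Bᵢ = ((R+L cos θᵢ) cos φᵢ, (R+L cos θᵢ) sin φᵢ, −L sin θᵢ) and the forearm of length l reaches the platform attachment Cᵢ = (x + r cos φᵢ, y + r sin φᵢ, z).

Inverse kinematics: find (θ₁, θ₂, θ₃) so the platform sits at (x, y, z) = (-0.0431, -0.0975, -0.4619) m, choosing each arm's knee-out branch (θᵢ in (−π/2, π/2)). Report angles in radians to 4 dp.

arm 1 (φ=0.0°): x'=-0.0431, y'=-0.0975
  e−x'=0.1631;  (l²−L²−(e−x')²−y'²−z²)/2L = -0.2848
  θ1 = atan2(B,A) + arccos(C/0.4899) = 0.9599
arm 2 (φ=120.0°): x'=-0.0629, y'=0.0861
  A cos θ + B sin θ = C:  0.1829·cos θ + -0.4619·sin θ = -0.3085
  √(A²+B²)=0.4968;  θ2 = -1.1938+2.2409 ≈ 1.0471
rotate P by −φ3: (0.1060, 0.0114, -0.4619)
  A cos θ + B sin θ = C:  0.0140·cos θ + -0.4619·sin θ = -0.1059
  √(A²+B²)=0.4621;  θ3 = -1.5405+1.8020 ≈ 0.2615

θ₁ = 0.9599, θ₂ = 1.0471, θ₃ = 0.2615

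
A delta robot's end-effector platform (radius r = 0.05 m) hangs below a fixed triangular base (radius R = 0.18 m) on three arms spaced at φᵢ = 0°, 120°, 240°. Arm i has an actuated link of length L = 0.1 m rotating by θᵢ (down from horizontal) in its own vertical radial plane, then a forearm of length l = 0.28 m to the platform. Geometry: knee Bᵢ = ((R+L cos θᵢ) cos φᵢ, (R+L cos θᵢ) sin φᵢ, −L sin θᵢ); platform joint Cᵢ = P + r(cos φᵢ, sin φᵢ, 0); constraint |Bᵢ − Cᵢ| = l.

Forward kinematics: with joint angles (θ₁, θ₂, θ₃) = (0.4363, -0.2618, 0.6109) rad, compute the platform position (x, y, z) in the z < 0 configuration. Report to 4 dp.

(-0.0137, 0.0461, -0.1884)

φ1=0.0°: virtual centre (0.2206, 0.0000, -0.0423), radius l
φ2=120.0°: virtual centre (-0.1133, 0.1962, 0.0259), radius l
S3 = (0.2119·cos240.0°, 0.2119·sin240.0°, -0.0574) = (-0.1060, -0.1835, -0.0574)
subtract pairs → two planes through P
plane₁₂: -0.6679x+0.3925y+0.1363z = 0.0015
det = 0.5015;  x = 0.0006+0.0761z,  y = 0.0050+-0.2177z
quadratic in z: (1.0532)z²+(0.0488)z+(-0.0282)=0, √Δ=0.3481 → z ∈ {-0.1884, 0.1421}; z = -0.1884 (taking z<0)
x = -0.0137, y = 0.0461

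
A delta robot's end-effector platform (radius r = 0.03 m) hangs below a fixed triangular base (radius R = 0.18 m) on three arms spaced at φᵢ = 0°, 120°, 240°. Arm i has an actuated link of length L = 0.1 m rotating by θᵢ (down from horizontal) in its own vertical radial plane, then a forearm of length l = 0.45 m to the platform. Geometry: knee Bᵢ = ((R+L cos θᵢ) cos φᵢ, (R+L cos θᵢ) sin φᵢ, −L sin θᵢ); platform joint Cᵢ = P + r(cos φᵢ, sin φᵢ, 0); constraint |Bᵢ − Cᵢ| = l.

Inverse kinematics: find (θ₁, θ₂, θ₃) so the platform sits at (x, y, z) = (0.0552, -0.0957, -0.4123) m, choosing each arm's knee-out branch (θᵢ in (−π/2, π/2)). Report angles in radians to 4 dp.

rotate P by −φ1: (0.0552, -0.0957, -0.4123)
  e−x'=0.0948;  (l²−L²−(e−x')²−y'²−z²)/2L = 0.0218
  γ=atan2(-0.4123,0.0948)=-1.3448;  ψ=arccos(0.0516)=1.5192;  θ1=γ+ψ≈0.1744
arm 2 (φ=120.0°): x'=-0.1105, y'=0.0000
  A cos θ + B sin θ = C:  0.2605·cos θ + -0.4123·sin θ = -0.2267
  θ2 = atan2(B,A) + arccos(C/0.4877) = 1.0469
φ3=240.0° → target in arm frame (0.0553, 0.0957)
  e−x'=0.0947;  (l²−L²−(e−x')²−y'²−z²)/2L = 0.0219
  γ=atan2(-0.4123,0.0947)=-1.3450;  ψ=arccos(0.0518)=1.5189;  θ3=γ+ψ≈0.1739

θ₁ = 0.1744, θ₂ = 1.0469, θ₃ = 0.1739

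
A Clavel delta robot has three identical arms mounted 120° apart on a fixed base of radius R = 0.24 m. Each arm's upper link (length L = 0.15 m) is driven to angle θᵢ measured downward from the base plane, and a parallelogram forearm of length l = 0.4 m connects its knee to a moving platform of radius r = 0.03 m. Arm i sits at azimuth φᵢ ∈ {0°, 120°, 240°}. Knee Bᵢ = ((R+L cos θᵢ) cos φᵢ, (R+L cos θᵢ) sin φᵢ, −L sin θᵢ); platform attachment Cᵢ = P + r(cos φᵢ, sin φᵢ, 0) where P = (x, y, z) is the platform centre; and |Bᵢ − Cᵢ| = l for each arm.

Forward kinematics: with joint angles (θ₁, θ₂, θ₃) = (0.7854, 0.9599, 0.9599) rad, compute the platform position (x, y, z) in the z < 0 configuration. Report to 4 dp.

arm 1 at φ=0.0°: ρ1 = 0.3161;  O1 = (0.3161, 0.0000, -0.1061)
φ2=120.0°: virtual centre (-0.1480, 0.2564, -0.1229), radius l
arm 3 at φ=240.0°: ρ3 = 0.2960;  O3 = (-0.1480, -0.2564, -0.1229)
subtract pairs → two planes through P
plane₁₂: -0.9282x+0.5128y+-0.0336z = -0.0084
det = 0.9519;  x = 0.0091+-0.0362z,  y = 0.0000+0.0000z
quadratic in z: (1.0013)z²+(0.2344)z+(-0.0545)=0, √Δ=0.5227 → z ∈ {-0.3780, 0.1440}; z = -0.3780 (taking z<0)
x = 0.0227, y = 0.0000

(0.0227, 0.0000, -0.3780)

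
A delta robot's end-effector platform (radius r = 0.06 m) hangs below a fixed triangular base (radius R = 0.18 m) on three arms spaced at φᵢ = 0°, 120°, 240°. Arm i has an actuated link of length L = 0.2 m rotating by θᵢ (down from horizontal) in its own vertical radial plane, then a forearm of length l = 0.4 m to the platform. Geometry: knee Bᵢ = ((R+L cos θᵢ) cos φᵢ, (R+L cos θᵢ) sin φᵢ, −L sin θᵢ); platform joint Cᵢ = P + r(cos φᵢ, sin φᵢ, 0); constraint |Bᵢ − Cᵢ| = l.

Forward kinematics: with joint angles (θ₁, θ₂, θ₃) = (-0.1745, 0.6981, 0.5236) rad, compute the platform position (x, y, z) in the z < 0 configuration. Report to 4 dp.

(0.1087, -0.0249, -0.3059)

arm 1 at φ=0.0°: (R−r)+L cos θ1 = 0.3170;  O1 = (0.3170, 0.0000, 0.0347)
arm 2 at φ=120.0°: (R−r)+L cos θ2 = 0.2732;  O2 = (-0.1366, 0.2366, -0.1286)
arm 3 at φ=240.0°: (R−r)+L cos θ3 = 0.2932;  O3 = (-0.1466, -0.2539, -0.1000)
subtract pairs → two planes through P
plane₁₂: -0.9071x+0.4732y+-0.3266z = -0.0105
Cramer: x(z) = 0.0089-0.3261z;  y(z) = -0.0051+0.0649z
into |P−O₁|² = l²: 1.1106z² + 0.1308z + -0.0639 = 0;  Δ = 0.3009;  z = -0.3059 or 0.1881 → z<0 root = -0.3059
x = 0.1087, y = -0.0249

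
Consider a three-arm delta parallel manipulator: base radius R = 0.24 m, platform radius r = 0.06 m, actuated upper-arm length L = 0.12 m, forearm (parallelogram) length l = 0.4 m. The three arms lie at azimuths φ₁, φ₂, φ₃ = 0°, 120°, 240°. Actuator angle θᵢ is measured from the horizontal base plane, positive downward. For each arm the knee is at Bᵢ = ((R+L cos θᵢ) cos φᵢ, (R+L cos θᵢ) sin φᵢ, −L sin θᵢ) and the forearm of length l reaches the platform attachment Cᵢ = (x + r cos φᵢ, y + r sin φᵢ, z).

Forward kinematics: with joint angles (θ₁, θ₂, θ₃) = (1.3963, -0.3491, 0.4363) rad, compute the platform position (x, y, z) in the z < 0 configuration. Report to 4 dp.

φ1=0.0°: virtual centre (0.2008, 0.0000, -0.1182), radius l
φ2=120.0°: virtual centre (-0.1464, 0.2535, 0.0410), radius l
arm 3 at φ=240.0°: ρ3 = 0.2888;  O3 = (-0.1444, -0.2501, -0.0507)
eliminate P² terms by subtracting sphere 1 from 2 and 3
plane₁₂: -0.6944x+0.5071y+0.3184z = 0.0331
det = 0.6974;  x = -0.0467+0.3265z,  y = 0.0012+-0.1809z
sphere 1 gives Az²+Bz+C=0 with A=1.1393, B=0.0742, C=-0.0847;  B²−4AC=0.3917;  roots -0.3072, 0.2421;  negative root z = -0.3072
x = -0.1471, y = 0.0568

(-0.1471, 0.0568, -0.3072)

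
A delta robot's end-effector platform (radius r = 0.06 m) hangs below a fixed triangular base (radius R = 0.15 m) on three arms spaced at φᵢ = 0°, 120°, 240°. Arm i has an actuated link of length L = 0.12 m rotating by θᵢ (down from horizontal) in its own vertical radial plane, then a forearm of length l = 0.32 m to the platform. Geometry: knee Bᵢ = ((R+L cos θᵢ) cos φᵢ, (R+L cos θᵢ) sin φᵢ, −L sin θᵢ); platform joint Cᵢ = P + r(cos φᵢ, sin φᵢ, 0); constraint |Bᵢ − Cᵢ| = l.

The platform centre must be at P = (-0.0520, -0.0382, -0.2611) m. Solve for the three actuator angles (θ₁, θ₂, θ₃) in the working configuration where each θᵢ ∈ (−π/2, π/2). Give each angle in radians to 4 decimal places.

rotate P by −φ1: (-0.0520, -0.0382, -0.2611)
  A=0.1420, B=-0.2611, C=(l²−L²−A²−y'²−z²)/(2L)=-0.0075
  γ=atan2(-0.2611,0.1420)=-1.0727;  ψ=arccos(-0.0252)=1.5960;  θ1=γ+ψ≈0.5233
φ2=120.0° → target in arm frame (-0.0071, 0.0641)
  e−x'=0.0971;  (l²−L²−(e−x')²−y'²−z²)/2L = 0.0262
  γ=atan2(-0.2611,0.0971)=-1.2148;  ψ=arccos(0.0941)=1.4766;  θ2=γ+ψ≈0.2618
arm 3 (φ=240.0°): x'=0.0591, y'=-0.0259
  A cos θ + B sin θ = C:  0.0309·cos θ + -0.2611·sin θ = 0.0758
  θ3 = atan2(B,A) + arccos(C/0.2629) = -0.1747

θ₁ = 0.5233, θ₂ = 0.2618, θ₃ = -0.1747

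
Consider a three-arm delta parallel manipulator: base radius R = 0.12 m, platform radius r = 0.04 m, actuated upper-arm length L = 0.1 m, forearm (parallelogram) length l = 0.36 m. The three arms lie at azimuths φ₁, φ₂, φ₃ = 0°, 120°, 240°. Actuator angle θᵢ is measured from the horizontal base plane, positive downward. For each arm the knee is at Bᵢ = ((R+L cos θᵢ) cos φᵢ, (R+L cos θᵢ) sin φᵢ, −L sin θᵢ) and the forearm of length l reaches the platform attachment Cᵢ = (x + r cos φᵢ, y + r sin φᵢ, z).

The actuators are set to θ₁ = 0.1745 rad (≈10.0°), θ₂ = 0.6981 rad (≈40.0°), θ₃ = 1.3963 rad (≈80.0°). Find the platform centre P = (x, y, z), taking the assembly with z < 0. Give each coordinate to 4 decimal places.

arm 1 at φ=0.0°: e+L cos θ1 = 0.1785;  S1 = (0.1785, 0.0000, -0.0174)
S2 = (0.1566·cos120.0°, 0.1566·sin120.0°, -0.0643) = (-0.0783, 0.1356, -0.0643)
arm 3 at φ=240.0°: e+L cos θ3 = 0.0974;  S3 = (-0.0487, -0.0843, -0.0985)
subtract pairs → two planes through P
[-0.5136 0.2713 -0.0938]·P = -0.0035;  [-0.4543 -0.1686 -0.1622]·P = -0.0130
Cramer: x(z) = 0.0196-0.2851z;  y(z) = 0.0242-0.1939z
quadratic in z: (1.1189)z²+(0.1159)z+(-0.1035)=0, √Δ=0.6903 → z ∈ {-0.3603, 0.2567}; z = -0.3603 (taking z<0)
x = 0.1223, y = 0.0941

(0.1223, 0.0941, -0.3603)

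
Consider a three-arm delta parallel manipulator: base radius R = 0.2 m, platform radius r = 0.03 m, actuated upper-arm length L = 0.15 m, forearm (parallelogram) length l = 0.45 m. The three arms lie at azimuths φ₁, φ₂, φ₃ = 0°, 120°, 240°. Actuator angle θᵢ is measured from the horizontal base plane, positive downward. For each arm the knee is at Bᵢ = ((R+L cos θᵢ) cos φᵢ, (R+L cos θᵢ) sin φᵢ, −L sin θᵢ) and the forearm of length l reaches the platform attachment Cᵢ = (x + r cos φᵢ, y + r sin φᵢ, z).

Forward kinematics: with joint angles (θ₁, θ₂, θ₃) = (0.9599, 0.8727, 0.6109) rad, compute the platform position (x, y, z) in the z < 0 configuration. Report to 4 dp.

(-0.0353, -0.0360, -0.4639)

φ1=0.0°: virtual centre (0.2560, 0.0000, -0.1229), radius l
φ2=120.0°: virtual centre (-0.1332, 0.2307, -0.1149), radius l
O3 = (0.2929·cos240.0°, 0.2929·sin240.0°, -0.0860) = (-0.1464, -0.2536, -0.0860)
|O₂|²−|O₁|² = 0.0035;  |O₃|²−|O₁|² = 0.0125
[-0.7785 0.4614 0.0159]·P = 0.0035;  [-0.8050 -0.5073 0.0737]·P = 0.0125
det = 0.7663;  x = -0.0099+0.0549z,  y = -0.0090+0.0581z
into |P−O₁|² = l²: 1.0064z² + 0.2155z + -0.1166 = 0;  Δ = 0.5159;  z = -0.4639 or 0.2498 → z<0 root = -0.4639
x = -0.0353, y = -0.0360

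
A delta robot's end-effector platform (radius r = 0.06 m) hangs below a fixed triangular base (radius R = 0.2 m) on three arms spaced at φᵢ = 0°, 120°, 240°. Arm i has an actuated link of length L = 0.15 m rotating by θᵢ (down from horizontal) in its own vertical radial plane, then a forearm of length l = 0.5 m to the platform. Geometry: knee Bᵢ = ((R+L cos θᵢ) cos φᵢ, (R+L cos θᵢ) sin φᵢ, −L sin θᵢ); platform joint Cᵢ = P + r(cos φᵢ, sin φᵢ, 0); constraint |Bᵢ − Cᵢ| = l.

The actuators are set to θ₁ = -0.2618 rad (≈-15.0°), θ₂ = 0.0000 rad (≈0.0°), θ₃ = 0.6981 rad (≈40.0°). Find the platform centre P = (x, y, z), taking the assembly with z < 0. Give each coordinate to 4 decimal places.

(0.0929, 0.0981, -0.4123)

arm 1 at φ=0.0°: ρ1 = 0.2849;  centre 1 = (0.2849, 0.0000, 0.0388)
centre 2 = (0.2900·cos120.0°, 0.2900·sin120.0°, 0.0000) = (-0.1450, 0.2511, 0.0000)
arm 3 at φ=240.0°: ρ3 = 0.2549;  centre 3 = (-0.1275, -0.2208, -0.0964)
|centre ₂|²−|centre ₁|² = 0.0014;  |centre ₃|²−|centre ₁|² = -0.0084
plane₁₂: -0.8598x+0.5023y+-0.0776z = 0.0014
det = 0.7938;  x = 0.0045+-0.2143z,  y = 0.0106+-0.2123z
into |P−centre ₁|² = l²: 1.0910z² + 0.0380z + -0.1698 = 0;  Δ = 0.7423;  z = -0.4123 or 0.3774 → z<0 root = -0.4123
x = 0.0929, y = 0.0981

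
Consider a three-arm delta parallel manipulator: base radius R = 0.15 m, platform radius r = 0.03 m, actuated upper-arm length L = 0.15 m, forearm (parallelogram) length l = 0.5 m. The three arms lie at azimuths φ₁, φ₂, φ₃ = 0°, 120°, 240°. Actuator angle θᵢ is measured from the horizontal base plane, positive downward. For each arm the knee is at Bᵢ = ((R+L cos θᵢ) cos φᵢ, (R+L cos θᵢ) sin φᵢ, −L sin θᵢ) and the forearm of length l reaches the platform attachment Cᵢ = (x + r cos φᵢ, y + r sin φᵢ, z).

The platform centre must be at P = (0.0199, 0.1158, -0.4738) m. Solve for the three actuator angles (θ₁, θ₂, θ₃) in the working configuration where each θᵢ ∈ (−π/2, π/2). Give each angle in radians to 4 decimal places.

rotate P by −φ1: (0.0199, 0.1158, -0.4738)
  e−x'=0.1001;  (l²−L²−(e−x')²−y'²−z²)/2L = -0.0681
  γ=atan2(-0.4738,0.1001)=-1.3626;  ψ=arccos(-0.1405)=1.7118;  θ1=γ+ψ≈0.3492
arm 2 (φ=120.0°): x'=0.0903, y'=-0.0751
  A=0.0297, B=-0.4738, C=(l²−L²−A²−y'²−z²)/(2L)=-0.0117
  θ2 = atan2(B,A) + arccos(C/0.4747) = 0.0872
arm 3 (φ=240.0°): x'=-0.1102, y'=-0.0407
  e−x'=0.2302;  (l²−L²−(e−x')²−y'²−z²)/2L = -0.1722
  √(A²+B²)=0.5268;  θ3 = -1.1185+1.9037 ≈ 0.7853

θ₁ = 0.3492, θ₂ = 0.0872, θ₃ = 0.7853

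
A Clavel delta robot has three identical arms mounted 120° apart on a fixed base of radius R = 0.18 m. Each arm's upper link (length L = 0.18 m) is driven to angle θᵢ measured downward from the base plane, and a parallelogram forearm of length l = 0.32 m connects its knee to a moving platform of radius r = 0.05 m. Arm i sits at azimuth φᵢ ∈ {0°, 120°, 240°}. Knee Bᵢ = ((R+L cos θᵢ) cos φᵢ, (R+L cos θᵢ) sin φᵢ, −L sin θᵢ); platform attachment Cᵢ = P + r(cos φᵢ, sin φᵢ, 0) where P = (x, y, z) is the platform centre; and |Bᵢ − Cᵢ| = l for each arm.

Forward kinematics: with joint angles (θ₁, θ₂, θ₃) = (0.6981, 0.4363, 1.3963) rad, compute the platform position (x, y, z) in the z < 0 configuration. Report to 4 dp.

arm 1 at φ=0.0°: (R−r)+L cos θ1 = 0.2679;  O1 = (0.2679, 0.0000, -0.1157)
arm 2 at φ=120.0°: (R−r)+L cos θ2 = 0.2931;  O2 = (-0.1466, 0.2539, -0.0761)
φ3=240.0°: virtual centre (-0.0806, -0.1396, -0.1773), radius l
|O₂|²−|O₁|² = 0.0066;  |O₃|²−|O₁|² = -0.0277
plane₁₂: -0.8289x+0.5077y+0.0793z = 0.0066
Cramer: x(z) = 0.0209-0.0690z;  y(z) = 0.0471-0.2687z
into |P−O₁|² = l²: 1.0770z² + 0.2402z + -0.0258 = 0;  Δ = 0.1688;  z = -0.3023 or 0.0793 → z<0 root = -0.3023
x = 0.0418, y = 0.1283

(0.0418, 0.1283, -0.3023)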